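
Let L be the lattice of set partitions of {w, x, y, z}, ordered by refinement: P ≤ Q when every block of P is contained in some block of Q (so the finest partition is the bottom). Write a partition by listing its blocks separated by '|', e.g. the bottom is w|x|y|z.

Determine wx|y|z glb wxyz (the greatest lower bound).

Common lower bounds of {wx|y|z, wxyz}: wx|y|z, w|x|y|z.
The greatest among these is wx|y|z.

wx|y|z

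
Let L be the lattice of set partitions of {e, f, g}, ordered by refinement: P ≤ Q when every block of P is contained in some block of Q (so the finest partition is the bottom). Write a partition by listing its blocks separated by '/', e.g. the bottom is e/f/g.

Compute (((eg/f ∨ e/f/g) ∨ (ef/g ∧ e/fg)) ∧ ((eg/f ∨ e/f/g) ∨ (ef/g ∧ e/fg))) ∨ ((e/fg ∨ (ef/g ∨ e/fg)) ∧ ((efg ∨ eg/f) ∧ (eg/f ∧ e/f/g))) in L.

eg/f

eg/f ∨ e/f/g = eg/f
ef/g ∧ e/fg = e/f/g
eg/f ∨ e/f/g = eg/f
eg/f ∨ e/f/g = eg/f
ef/g ∧ e/fg = e/f/g
eg/f ∨ e/f/g = eg/f
eg/f ∧ eg/f = eg/f
ef/g ∨ e/fg = efg
e/fg ∨ efg = efg
efg ∨ eg/f = efg
eg/f ∧ e/f/g = e/f/g
efg ∧ e/f/g = e/f/g
efg ∧ e/f/g = e/f/g
eg/f ∨ e/f/g = eg/f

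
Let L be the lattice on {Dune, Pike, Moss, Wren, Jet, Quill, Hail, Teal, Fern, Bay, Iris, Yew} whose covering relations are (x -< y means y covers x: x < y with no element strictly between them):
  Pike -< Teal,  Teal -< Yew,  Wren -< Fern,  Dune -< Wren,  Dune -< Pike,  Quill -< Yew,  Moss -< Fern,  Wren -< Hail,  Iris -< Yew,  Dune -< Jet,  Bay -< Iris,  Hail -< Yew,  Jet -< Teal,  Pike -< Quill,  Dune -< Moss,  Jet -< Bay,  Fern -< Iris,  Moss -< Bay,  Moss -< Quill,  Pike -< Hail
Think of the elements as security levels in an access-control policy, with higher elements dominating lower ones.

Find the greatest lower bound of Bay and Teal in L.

Common lower bounds of {Bay, Teal}: Dune, Jet.
The greatest among these is Jet.

Jet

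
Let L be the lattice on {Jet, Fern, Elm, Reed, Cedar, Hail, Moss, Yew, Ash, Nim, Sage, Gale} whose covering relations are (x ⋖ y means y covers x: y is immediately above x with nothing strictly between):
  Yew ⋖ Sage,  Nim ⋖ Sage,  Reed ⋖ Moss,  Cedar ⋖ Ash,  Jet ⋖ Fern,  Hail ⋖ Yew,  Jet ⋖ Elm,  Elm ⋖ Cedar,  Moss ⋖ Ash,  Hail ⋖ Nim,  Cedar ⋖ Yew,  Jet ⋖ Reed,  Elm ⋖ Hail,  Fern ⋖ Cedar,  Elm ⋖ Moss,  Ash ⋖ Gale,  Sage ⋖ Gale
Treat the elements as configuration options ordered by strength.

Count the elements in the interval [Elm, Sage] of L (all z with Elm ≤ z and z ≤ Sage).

6

The interval [Elm, Sage] = {Cedar, Elm, Hail, Nim, Sage, Yew}, which has 6 elements.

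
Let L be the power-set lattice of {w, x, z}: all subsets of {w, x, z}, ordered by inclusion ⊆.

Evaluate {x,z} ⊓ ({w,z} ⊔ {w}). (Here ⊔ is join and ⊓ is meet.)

{z}

{w,z} ∨ {w} = {w,z}
{x,z} ∧ {w,z} = {z}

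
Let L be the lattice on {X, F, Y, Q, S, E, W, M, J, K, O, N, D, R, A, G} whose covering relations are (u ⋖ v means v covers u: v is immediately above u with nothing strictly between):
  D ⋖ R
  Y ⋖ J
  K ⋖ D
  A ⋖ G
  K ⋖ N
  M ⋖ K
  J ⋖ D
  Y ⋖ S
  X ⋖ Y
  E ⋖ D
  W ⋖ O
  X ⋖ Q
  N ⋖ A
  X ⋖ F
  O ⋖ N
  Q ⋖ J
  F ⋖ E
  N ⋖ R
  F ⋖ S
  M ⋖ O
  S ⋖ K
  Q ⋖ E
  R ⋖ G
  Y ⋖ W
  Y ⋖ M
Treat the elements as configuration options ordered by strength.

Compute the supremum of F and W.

N

Common upper bounds of {F, W}: A, G, N, R.
The least among these is N.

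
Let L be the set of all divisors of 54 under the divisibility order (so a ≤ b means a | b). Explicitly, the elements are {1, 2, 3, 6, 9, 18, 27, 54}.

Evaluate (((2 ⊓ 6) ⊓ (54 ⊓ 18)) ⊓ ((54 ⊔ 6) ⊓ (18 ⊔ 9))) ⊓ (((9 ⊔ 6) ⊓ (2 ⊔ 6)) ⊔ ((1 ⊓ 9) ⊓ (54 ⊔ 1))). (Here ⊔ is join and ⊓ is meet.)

2 ∧ 6 = 2
54 ∧ 18 = 18
2 ∧ 18 = 2
54 ∨ 6 = 54
18 ∨ 9 = 18
54 ∧ 18 = 18
2 ∧ 18 = 2
9 ∨ 6 = 18
2 ∨ 6 = 6
18 ∧ 6 = 6
1 ∧ 9 = 1
54 ∨ 1 = 54
1 ∧ 54 = 1
6 ∨ 1 = 6
2 ∧ 6 = 2

2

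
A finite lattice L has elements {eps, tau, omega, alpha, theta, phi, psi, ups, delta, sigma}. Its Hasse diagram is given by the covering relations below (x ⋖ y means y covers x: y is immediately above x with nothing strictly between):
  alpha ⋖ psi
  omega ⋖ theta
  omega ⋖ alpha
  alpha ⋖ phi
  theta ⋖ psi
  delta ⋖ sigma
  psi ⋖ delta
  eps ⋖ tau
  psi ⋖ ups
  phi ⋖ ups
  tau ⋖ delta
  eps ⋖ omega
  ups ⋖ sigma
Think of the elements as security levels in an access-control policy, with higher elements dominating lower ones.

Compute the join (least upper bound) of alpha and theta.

Common upper bounds of {alpha, theta}: delta, psi, sigma, ups.
The least among these is psi.

psi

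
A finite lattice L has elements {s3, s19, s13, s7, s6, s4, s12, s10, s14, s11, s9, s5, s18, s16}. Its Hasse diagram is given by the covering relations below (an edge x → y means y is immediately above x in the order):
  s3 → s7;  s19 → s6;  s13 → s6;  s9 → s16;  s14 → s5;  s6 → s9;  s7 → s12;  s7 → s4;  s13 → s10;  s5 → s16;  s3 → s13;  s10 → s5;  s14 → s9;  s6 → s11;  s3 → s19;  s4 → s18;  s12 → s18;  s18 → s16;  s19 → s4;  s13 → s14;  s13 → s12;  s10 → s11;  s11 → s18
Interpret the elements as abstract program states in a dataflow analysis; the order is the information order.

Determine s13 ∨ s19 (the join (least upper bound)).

s6

Common upper bounds of {s13, s19}: s11, s16, s18, s6, s9.
The least among these is s6.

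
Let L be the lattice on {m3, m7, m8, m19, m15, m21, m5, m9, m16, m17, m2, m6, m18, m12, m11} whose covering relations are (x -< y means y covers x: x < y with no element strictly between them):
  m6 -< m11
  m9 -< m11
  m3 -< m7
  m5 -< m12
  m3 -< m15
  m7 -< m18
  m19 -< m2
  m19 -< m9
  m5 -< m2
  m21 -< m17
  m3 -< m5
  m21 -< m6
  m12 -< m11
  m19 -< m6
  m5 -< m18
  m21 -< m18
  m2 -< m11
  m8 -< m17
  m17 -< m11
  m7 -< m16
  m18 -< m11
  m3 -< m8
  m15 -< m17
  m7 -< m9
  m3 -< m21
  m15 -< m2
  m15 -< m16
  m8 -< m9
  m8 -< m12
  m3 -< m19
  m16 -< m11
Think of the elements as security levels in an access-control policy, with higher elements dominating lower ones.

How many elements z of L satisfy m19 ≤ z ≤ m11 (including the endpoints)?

5

The interval [m19, m11] = {m11, m19, m2, m6, m9}, which has 5 elements.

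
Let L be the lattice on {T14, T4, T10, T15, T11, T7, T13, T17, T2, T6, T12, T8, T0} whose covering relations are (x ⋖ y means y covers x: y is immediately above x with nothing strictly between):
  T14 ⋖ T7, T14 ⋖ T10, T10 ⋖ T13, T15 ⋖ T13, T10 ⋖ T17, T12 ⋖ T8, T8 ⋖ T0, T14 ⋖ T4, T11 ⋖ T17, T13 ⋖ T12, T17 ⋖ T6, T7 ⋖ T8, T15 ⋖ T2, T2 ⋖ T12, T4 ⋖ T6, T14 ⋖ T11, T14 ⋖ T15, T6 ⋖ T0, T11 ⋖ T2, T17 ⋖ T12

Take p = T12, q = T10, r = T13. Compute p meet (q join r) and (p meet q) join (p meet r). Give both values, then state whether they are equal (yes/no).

q join r = T13, so p meet (q join r) = T12 meet T13 = T13.
p meet q = T10 and p meet r = T13, so (p meet q) join (p meet r) = T10 join T13 = T13.
Equal: yes.

T13; T13; yes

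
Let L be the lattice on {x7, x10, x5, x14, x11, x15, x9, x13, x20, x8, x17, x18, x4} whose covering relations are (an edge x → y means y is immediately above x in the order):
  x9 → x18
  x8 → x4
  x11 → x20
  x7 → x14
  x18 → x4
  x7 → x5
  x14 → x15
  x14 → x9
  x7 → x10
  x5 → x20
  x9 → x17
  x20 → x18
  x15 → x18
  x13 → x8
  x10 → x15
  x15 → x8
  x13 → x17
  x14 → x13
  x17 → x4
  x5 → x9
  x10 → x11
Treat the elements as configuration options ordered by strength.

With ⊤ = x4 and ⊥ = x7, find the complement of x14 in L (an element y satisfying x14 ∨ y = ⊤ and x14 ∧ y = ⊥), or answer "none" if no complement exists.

none

For every candidate y, either x14 ∨ y ≠ x4 or x14 ∧ y ≠ x7; no complement exists.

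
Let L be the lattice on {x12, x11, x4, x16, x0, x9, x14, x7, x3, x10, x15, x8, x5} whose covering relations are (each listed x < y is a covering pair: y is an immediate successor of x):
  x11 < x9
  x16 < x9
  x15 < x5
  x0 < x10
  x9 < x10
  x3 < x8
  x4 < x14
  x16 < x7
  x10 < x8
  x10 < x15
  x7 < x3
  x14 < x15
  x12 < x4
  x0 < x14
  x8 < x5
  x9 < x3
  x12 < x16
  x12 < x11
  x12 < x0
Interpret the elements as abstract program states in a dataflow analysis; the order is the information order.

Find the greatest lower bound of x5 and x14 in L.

x14

Common lower bounds of {x5, x14}: x0, x12, x14, x4.
The greatest among these is x14.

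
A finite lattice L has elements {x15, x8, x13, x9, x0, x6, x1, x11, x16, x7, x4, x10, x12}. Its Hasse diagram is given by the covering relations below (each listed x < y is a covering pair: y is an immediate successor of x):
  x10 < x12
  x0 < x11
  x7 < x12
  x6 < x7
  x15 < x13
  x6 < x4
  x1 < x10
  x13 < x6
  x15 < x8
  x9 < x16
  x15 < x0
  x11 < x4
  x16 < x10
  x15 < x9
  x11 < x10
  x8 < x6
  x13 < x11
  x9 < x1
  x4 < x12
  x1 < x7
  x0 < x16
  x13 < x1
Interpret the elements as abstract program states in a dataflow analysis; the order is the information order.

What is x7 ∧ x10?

Common lower bounds of {x7, x10}: x1, x13, x15, x9.
The greatest among these is x1.

x1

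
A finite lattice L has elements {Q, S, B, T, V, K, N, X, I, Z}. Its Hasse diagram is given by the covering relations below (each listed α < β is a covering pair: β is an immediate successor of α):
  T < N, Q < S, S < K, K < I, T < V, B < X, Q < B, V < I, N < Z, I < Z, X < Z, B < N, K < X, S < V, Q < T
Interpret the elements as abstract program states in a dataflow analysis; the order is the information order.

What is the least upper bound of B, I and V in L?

Z

Common upper bounds of {B, I, V}: Z.
The least among these is Z.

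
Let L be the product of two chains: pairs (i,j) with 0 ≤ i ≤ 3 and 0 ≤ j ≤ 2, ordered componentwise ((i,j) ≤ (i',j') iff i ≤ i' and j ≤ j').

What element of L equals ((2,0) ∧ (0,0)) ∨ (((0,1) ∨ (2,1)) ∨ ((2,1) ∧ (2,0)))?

(2,1)

(2,0) ∧ (0,0) = (0,0)
(0,1) ∨ (2,1) = (2,1)
(2,1) ∧ (2,0) = (2,0)
(2,1) ∨ (2,0) = (2,1)
(0,0) ∨ (2,1) = (2,1)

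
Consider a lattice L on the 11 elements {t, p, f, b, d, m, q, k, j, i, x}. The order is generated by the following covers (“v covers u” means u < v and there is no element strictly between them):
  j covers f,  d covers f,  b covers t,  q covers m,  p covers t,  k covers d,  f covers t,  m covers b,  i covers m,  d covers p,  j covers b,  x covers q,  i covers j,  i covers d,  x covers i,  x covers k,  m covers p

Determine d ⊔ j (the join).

i

Common upper bounds of {d, j}: i, x.
The least among these is i.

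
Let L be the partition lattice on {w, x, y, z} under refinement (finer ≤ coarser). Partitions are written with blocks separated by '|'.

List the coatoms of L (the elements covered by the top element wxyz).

The coatoms are exactly the elements covered by wxyz: wxy|z, wxz|y, wx|yz, wyz|x, wy|xz, wz|xy, w|xyz.

wxy|z, wxz|y, wx|yz, wyz|x, wy|xz, wz|xy, w|xyz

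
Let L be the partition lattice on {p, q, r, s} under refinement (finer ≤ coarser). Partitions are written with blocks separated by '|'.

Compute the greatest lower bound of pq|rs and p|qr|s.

p|q|r|s

The meet (common refinement) of pq|rs and p|qr|s intersects blocks pairwise, giving p|q|r|s.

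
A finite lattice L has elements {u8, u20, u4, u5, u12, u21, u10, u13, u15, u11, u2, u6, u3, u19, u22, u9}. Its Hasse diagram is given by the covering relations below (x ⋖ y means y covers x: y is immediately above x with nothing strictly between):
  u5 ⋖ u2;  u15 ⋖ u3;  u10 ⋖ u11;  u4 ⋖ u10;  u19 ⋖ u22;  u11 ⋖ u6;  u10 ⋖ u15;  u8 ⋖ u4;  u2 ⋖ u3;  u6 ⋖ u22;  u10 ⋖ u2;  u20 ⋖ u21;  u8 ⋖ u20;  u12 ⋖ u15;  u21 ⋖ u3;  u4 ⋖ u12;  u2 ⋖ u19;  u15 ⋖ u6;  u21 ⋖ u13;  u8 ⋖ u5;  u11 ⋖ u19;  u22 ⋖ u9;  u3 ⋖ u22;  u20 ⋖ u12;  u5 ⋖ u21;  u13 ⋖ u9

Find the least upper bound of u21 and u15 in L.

Common upper bounds of {u21, u15}: u22, u3, u9.
The least among these is u3.

u3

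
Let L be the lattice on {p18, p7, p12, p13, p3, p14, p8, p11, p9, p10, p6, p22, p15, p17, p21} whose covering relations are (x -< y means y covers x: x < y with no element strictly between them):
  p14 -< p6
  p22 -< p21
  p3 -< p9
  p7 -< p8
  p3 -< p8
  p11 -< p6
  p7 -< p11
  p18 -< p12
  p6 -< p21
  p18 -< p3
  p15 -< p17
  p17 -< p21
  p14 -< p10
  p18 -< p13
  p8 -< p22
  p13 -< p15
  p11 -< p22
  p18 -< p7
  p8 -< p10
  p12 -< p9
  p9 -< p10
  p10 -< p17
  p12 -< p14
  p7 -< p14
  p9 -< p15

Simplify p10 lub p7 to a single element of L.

p10 ∨ p7 = p10

p10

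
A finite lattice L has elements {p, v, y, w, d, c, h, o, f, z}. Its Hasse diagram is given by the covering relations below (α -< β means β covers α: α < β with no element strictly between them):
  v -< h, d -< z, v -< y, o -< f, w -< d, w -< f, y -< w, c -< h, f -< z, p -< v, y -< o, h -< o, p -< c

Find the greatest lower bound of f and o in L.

Common lower bounds of {f, o}: c, h, o, p, v, y.
The greatest among these is o.

o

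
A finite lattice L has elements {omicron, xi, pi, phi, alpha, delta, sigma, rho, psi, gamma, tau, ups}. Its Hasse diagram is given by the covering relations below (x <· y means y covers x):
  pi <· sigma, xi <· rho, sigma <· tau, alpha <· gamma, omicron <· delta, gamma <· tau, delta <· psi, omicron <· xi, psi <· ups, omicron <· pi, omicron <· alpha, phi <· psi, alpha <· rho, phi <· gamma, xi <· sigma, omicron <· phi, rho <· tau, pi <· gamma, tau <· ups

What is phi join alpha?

Common upper bounds of {phi, alpha}: gamma, tau, ups.
The least among these is gamma.

gamma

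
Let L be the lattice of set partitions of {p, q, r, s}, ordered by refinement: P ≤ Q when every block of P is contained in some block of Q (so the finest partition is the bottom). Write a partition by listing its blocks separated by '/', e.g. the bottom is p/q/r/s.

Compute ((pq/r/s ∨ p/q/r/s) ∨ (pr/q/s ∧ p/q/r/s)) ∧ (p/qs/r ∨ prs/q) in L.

pq/r/s

pq/r/s ∨ p/q/r/s = pq/r/s
pr/q/s ∧ p/q/r/s = p/q/r/s
pq/r/s ∨ p/q/r/s = pq/r/s
p/qs/r ∨ prs/q = pqrs
pq/r/s ∧ pqrs = pq/r/s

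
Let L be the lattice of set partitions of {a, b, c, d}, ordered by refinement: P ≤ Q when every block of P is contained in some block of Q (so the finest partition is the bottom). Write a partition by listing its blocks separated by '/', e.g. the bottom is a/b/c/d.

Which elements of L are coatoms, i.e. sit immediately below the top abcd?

a/bcd, ab/cd, abc/d, abd/c, ac/bd, acd/b, ad/bc

The coatoms are exactly the elements covered by abcd: a/bcd, ab/cd, abc/d, abd/c, ac/bd, acd/b, ad/bc.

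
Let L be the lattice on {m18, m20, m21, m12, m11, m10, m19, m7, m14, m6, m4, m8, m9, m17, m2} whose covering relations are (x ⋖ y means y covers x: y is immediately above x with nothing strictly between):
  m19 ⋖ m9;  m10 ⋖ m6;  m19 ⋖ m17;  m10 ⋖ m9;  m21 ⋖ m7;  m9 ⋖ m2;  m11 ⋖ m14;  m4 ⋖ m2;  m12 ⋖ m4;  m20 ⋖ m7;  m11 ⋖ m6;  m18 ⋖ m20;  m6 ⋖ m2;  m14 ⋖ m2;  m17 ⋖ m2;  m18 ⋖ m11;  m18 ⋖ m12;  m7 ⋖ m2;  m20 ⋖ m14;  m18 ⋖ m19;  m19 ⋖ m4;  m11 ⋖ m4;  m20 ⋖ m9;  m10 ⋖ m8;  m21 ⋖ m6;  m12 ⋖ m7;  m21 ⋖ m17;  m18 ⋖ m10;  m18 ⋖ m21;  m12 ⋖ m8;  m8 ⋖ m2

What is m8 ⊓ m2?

m8

Common lower bounds of {m8, m2}: m10, m12, m18, m8.
The greatest among these is m8.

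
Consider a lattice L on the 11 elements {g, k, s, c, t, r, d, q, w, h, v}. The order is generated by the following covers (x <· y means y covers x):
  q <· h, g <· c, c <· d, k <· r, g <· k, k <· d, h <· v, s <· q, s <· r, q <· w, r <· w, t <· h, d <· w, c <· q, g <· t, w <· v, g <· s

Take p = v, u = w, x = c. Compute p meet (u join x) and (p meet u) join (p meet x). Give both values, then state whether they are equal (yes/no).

u join x = w, so p meet (u join x) = v meet w = w.
p meet u = w and p meet x = c, so (p meet u) join (p meet x) = w join c = w.
Equal: yes.

w; w; yes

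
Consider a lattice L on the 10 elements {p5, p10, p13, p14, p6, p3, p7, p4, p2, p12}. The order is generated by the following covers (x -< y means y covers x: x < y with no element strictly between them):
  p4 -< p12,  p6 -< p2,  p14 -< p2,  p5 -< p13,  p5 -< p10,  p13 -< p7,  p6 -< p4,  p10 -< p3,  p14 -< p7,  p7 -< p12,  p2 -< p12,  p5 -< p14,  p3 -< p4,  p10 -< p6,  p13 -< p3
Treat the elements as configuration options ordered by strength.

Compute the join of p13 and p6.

p4

Common upper bounds of {p13, p6}: p12, p4.
The least among these is p4.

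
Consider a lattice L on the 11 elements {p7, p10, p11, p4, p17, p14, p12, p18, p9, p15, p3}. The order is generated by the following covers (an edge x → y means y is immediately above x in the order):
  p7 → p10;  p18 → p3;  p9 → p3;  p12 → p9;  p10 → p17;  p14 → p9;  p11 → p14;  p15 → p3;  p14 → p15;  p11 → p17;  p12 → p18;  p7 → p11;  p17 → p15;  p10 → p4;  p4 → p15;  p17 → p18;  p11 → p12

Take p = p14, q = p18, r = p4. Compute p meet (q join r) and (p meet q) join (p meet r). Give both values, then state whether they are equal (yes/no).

p14; p11; no

q join r = p3, so p meet (q join r) = p14 meet p3 = p14.
p meet q = p11 and p meet r = p7, so (p meet q) join (p meet r) = p11 join p7 = p11.
Equal: no.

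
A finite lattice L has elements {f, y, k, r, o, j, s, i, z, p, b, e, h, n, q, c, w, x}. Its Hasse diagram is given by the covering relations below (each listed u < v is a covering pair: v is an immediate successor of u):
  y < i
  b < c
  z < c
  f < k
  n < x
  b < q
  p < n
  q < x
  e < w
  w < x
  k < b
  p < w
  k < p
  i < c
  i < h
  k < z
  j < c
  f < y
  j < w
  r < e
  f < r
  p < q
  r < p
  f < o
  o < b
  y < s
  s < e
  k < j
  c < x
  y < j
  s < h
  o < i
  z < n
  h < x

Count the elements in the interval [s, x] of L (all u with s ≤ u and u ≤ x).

5

The interval [s, x] = {e, h, s, w, x}, which has 5 elements.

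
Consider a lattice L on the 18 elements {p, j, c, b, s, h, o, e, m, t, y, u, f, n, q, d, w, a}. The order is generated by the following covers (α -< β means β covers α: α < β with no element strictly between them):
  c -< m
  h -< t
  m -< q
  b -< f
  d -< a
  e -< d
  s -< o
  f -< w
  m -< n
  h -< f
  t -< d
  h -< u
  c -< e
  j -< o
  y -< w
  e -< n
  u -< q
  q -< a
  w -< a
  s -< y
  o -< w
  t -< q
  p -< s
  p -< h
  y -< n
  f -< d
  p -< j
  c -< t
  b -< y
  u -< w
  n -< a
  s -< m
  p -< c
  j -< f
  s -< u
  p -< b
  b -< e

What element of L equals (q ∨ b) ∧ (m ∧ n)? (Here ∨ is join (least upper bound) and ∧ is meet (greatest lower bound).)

q ∨ b = a
m ∧ n = m
a ∧ m = m

m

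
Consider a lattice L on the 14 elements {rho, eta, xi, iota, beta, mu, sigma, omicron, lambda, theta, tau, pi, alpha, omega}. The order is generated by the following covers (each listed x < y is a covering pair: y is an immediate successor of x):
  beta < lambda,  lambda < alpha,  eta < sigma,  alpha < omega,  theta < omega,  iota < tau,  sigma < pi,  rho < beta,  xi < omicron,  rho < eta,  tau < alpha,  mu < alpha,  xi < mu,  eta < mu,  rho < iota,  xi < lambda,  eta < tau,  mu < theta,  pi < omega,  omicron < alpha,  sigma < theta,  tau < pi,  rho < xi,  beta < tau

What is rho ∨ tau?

tau

Common upper bounds of {rho, tau}: alpha, omega, pi, tau.
The least among these is tau.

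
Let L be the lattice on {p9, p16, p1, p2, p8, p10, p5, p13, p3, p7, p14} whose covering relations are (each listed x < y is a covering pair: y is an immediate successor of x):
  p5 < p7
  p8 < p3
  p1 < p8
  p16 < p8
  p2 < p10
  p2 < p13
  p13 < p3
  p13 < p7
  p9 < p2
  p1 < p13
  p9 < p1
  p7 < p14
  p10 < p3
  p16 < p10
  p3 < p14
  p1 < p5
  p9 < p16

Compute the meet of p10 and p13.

Common lower bounds of {p10, p13}: p2, p9.
The greatest among these is p2.

p2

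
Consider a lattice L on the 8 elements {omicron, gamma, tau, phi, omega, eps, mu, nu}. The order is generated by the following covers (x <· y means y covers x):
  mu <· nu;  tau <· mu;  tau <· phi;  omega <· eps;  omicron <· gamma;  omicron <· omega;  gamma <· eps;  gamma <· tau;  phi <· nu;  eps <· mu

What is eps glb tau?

Common lower bounds of {eps, tau}: gamma, omicron.
The greatest among these is gamma.

gamma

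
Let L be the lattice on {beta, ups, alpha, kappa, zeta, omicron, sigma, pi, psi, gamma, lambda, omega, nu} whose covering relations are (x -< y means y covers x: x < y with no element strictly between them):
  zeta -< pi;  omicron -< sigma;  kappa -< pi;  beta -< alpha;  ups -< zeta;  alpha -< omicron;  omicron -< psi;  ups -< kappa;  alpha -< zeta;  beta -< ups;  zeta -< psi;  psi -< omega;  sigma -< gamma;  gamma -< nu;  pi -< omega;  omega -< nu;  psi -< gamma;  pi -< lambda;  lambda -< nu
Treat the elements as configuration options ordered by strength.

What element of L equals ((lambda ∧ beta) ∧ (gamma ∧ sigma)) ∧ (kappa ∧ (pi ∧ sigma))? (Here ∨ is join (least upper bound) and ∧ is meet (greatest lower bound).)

beta

lambda ∧ beta = beta
gamma ∧ sigma = sigma
beta ∧ sigma = beta
pi ∧ sigma = alpha
kappa ∧ alpha = beta
beta ∧ beta = beta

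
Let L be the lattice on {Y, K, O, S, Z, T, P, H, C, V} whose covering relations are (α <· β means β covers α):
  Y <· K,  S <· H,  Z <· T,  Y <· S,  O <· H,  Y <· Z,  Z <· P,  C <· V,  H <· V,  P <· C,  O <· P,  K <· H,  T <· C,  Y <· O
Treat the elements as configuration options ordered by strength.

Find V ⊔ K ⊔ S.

V

Common upper bounds of {V, K, S}: V.
The least among these is V.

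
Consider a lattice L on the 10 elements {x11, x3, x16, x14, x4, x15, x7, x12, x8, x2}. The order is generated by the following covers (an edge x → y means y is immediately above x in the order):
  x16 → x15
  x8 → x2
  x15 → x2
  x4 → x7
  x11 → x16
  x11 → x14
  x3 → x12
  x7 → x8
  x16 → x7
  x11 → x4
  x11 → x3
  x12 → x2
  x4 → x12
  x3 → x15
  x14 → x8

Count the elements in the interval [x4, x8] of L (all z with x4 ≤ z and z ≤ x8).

The interval [x4, x8] = {x4, x7, x8}, which has 3 elements.

3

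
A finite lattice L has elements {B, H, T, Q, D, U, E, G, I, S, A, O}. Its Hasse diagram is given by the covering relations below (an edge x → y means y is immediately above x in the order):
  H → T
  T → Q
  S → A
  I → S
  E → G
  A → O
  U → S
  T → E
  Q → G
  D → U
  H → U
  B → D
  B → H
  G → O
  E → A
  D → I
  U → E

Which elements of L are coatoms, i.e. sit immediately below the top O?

The coatoms are exactly the elements covered by O: A, G.

A, G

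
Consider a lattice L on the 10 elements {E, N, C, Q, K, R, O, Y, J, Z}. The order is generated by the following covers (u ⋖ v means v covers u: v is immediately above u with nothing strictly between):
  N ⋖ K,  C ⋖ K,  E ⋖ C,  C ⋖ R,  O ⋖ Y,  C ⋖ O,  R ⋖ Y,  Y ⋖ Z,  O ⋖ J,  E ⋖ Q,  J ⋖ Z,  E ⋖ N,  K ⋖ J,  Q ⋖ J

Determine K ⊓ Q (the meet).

E

Common lower bounds of {K, Q}: E.
The greatest among these is E.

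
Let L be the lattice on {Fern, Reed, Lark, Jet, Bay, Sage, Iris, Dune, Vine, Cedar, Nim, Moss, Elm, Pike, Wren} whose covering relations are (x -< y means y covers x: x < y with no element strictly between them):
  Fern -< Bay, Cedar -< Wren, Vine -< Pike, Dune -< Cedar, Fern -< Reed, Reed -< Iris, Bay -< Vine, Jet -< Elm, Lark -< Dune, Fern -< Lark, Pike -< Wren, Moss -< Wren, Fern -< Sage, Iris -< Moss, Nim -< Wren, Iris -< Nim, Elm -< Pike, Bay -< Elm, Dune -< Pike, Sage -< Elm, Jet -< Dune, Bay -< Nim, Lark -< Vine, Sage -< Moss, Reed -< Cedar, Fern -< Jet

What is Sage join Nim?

Wren

Common upper bounds of {Sage, Nim}: Wren.
The least among these is Wren.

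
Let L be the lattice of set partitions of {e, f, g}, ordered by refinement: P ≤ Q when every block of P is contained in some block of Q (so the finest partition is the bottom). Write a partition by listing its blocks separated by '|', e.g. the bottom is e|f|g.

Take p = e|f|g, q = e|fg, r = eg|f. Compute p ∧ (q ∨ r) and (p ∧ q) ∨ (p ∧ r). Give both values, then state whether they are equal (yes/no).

e|f|g; e|f|g; yes

q ∨ r = efg, so p ∧ (q ∨ r) = e|f|g ∧ efg = e|f|g.
p ∧ q = e|f|g and p ∧ r = e|f|g, so (p ∧ q) ∨ (p ∧ r) = e|f|g ∨ e|f|g = e|f|g.
Equal: yes.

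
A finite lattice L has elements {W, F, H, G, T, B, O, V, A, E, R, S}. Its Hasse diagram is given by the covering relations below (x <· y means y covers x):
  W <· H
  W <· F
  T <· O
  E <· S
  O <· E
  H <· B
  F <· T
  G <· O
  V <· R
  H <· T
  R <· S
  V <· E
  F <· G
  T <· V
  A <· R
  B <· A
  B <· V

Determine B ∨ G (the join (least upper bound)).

E

Common upper bounds of {B, G}: E, S.
The least among these is E.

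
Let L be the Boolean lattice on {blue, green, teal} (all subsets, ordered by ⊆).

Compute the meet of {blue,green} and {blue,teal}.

Under ⊆, meet is intersection: {blue,green} ∩ {blue,teal} = {blue}.

{blue}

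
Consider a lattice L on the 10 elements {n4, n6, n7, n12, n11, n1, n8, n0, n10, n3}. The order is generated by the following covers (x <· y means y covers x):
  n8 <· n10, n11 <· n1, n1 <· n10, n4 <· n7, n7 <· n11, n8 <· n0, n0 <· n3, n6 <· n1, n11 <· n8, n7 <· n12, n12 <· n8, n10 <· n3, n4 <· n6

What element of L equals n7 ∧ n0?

n7 ∧ n0 = n7

n7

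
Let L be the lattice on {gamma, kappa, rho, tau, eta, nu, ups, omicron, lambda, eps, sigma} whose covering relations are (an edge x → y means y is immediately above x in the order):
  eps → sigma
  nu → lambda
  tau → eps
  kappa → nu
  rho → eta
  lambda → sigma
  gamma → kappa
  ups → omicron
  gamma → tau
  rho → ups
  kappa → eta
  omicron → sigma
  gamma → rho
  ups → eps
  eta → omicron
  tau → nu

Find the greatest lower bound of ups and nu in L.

Common lower bounds of {ups, nu}: gamma.
The greatest among these is gamma.

gamma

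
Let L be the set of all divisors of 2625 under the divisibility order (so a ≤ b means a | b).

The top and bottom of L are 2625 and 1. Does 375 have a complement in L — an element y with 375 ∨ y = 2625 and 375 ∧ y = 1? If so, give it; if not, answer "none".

Need y with 375 ∨ y = 2625 and 375 ∧ y = 1.
Checking each element gives: 7.

7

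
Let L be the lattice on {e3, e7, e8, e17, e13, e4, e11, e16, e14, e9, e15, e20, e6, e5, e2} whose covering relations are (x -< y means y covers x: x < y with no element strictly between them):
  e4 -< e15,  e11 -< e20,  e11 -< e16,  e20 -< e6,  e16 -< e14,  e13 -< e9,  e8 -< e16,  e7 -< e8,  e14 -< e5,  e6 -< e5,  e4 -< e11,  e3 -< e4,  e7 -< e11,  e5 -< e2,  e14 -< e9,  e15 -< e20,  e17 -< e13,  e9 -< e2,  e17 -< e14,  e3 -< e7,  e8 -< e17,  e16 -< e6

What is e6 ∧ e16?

e16

Common lower bounds of {e6, e16}: e11, e16, e3, e4, e7, e8.
The greatest among these is e16.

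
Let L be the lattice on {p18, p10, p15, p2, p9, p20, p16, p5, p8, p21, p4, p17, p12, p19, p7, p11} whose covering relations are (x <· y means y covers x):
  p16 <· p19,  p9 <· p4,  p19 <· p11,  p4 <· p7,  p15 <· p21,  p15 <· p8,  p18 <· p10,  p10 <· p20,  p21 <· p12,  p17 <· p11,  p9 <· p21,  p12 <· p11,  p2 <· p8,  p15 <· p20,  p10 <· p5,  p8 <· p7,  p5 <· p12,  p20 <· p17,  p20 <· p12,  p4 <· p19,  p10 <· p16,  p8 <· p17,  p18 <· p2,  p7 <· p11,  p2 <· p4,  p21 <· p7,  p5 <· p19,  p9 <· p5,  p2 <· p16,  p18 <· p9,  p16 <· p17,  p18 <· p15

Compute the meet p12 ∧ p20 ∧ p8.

p15

Common lower bounds of {p12, p20, p8}: p15, p18.
The greatest among these is p15.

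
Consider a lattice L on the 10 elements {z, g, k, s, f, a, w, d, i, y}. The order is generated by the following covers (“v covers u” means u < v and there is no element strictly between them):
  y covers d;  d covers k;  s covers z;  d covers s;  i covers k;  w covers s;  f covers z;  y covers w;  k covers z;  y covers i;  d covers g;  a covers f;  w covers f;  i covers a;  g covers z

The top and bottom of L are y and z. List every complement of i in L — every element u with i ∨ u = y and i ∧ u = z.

g, s

Need u with i ∨ u = y and i ∧ u = z.
Checking each element gives: g, s.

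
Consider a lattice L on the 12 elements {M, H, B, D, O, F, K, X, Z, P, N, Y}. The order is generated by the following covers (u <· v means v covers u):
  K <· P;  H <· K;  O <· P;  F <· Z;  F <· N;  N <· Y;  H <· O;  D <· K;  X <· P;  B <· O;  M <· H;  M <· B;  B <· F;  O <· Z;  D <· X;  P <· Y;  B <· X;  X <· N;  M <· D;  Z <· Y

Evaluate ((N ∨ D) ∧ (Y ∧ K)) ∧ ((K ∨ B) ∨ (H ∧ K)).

N ∨ D = N
Y ∧ K = K
N ∧ K = D
K ∨ B = P
H ∧ K = H
P ∨ H = P
D ∧ P = D

D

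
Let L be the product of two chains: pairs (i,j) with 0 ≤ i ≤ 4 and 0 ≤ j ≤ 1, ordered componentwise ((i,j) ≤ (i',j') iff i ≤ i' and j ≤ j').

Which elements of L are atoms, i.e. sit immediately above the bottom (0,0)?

The atoms are exactly the elements that cover (0,0): (0,1), (1,0).

(0,1), (1,0)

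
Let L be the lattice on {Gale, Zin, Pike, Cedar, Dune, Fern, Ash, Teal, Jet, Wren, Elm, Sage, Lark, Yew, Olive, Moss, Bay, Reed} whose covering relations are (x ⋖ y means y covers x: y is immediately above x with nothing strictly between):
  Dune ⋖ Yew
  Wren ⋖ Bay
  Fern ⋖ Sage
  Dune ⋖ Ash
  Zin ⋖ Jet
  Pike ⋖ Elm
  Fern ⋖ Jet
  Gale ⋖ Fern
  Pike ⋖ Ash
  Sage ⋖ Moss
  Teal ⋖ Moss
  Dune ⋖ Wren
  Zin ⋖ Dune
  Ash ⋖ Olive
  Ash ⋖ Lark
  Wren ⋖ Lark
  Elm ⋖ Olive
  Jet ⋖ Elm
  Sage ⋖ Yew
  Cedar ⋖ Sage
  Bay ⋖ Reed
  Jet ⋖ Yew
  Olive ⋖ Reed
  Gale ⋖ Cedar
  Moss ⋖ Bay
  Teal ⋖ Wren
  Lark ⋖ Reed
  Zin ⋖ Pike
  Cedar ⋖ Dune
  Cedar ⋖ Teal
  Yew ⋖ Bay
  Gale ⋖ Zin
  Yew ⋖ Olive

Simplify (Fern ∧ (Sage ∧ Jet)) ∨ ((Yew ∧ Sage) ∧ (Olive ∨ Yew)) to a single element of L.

Sage ∧ Jet = Fern
Fern ∧ Fern = Fern
Yew ∧ Sage = Sage
Olive ∨ Yew = Olive
Sage ∧ Olive = Sage
Fern ∨ Sage = Sage

Sage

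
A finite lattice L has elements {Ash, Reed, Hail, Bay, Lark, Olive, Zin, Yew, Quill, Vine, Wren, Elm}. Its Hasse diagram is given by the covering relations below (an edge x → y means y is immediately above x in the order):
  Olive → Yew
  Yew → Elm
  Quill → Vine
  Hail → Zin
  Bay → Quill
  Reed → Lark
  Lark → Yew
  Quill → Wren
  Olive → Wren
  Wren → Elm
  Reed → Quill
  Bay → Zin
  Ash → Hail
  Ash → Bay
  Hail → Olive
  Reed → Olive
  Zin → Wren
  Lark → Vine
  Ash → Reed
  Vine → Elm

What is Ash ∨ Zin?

Zin

Common upper bounds of {Ash, Zin}: Elm, Wren, Zin.
The least among these is Zin.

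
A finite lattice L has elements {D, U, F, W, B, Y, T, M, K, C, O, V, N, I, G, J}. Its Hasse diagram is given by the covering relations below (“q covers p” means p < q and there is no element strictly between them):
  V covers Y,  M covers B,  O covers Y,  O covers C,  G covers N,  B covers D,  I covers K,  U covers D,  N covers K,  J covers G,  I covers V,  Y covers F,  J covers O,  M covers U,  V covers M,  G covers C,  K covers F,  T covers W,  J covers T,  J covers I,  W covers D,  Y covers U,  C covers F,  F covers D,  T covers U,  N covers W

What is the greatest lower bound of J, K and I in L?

Common lower bounds of {J, K, I}: D, F, K.
The greatest among these is K.

K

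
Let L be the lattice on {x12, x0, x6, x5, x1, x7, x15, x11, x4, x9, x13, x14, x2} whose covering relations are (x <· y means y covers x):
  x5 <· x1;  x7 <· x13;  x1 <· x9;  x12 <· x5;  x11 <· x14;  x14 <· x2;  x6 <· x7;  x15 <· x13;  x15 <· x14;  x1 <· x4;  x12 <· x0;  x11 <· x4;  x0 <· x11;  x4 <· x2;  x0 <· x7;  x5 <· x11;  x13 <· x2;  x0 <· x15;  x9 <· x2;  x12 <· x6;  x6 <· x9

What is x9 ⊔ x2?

Common upper bounds of {x9, x2}: x2.
The least among these is x2.

x2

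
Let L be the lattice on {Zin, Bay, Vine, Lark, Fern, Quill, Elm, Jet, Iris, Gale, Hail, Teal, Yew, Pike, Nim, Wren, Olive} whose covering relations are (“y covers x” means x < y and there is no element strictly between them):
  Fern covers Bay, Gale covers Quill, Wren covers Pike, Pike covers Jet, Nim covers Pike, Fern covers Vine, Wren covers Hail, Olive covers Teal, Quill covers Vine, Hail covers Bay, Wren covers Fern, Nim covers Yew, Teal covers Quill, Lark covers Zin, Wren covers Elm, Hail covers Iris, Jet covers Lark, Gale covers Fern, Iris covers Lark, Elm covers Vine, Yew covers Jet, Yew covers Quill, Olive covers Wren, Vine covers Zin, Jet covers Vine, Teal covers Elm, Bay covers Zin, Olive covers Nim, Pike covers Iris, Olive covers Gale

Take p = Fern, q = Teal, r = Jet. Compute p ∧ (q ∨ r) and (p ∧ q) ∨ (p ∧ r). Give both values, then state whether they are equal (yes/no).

Fern; Vine; no

q ∨ r = Olive, so p ∧ (q ∨ r) = Fern ∧ Olive = Fern.
p ∧ q = Vine and p ∧ r = Vine, so (p ∧ q) ∨ (p ∧ r) = Vine ∨ Vine = Vine.
Equal: no.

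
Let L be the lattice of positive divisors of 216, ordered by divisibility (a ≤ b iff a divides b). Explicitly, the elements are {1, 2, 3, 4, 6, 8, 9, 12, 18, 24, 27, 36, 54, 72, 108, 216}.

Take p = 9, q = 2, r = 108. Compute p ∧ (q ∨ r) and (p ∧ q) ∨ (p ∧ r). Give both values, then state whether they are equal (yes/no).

q ∨ r = 108, so p ∧ (q ∨ r) = 9 ∧ 108 = 9.
p ∧ q = 1 and p ∧ r = 9, so (p ∧ q) ∨ (p ∧ r) = 1 ∨ 9 = 9.
Equal: yes.

9; 9; yes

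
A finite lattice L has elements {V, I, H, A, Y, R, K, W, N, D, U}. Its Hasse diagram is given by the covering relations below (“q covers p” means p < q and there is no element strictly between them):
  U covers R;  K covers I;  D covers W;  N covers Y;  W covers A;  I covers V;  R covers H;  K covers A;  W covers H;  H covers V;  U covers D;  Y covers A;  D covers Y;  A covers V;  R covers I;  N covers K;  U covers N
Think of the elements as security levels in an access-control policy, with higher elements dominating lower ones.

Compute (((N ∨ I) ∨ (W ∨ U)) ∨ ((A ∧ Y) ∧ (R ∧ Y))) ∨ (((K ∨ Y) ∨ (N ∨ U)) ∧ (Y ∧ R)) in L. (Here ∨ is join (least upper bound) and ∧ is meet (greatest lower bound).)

N ∨ I = N
W ∨ U = U
N ∨ U = U
A ∧ Y = A
R ∧ Y = V
A ∧ V = V
U ∨ V = U
K ∨ Y = N
N ∨ U = U
N ∨ U = U
Y ∧ R = V
U ∧ V = V
U ∨ V = U

U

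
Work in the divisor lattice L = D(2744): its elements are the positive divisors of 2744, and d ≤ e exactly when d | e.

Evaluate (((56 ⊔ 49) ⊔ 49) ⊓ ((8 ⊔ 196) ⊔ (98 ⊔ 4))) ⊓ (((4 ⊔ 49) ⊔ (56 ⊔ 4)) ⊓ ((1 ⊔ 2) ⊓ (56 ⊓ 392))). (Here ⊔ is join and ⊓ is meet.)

2

56 ∨ 49 = 392
392 ∨ 49 = 392
8 ∨ 196 = 392
98 ∨ 4 = 196
392 ∨ 196 = 392
392 ∧ 392 = 392
4 ∨ 49 = 196
56 ∨ 4 = 56
196 ∨ 56 = 392
1 ∨ 2 = 2
56 ∧ 392 = 56
2 ∧ 56 = 2
392 ∧ 2 = 2
392 ∧ 2 = 2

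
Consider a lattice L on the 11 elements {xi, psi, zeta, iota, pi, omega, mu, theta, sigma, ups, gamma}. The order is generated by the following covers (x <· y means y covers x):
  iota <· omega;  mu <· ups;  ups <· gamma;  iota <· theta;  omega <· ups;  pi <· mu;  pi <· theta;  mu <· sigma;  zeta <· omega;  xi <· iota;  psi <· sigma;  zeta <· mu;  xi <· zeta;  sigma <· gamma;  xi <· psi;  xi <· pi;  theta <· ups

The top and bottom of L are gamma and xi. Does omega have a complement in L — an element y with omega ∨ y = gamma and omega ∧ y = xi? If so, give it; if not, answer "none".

psi

Need y with omega ∨ y = gamma and omega ∧ y = xi.
Checking each element gives: psi.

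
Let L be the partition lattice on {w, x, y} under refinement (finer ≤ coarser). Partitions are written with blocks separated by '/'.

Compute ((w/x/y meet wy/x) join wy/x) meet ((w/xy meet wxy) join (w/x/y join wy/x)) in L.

w/x/y ∧ wy/x = w/x/y
w/x/y ∨ wy/x = wy/x
w/xy ∧ wxy = w/xy
w/x/y ∨ wy/x = wy/x
w/xy ∨ wy/x = wxy
wy/x ∧ wxy = wy/x

wy/x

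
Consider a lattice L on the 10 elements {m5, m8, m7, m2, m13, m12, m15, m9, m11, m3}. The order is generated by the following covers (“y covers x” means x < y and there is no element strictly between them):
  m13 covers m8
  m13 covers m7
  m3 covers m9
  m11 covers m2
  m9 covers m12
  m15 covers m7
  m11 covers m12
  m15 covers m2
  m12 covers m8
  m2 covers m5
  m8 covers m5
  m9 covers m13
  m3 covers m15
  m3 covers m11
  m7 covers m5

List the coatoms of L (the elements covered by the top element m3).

The coatoms are exactly the elements covered by m3: m11, m15, m9.

m11, m15, m9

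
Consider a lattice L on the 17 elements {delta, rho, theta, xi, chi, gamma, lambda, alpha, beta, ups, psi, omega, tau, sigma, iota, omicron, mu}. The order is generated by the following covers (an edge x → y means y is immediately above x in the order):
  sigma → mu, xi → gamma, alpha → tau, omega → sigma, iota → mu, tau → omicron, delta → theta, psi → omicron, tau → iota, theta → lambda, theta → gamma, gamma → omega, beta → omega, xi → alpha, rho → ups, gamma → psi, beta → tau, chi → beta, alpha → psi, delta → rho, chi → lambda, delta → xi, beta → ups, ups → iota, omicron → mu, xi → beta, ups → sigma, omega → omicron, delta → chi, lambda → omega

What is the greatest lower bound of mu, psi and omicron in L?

psi

Common lower bounds of {mu, psi, omicron}: alpha, delta, gamma, psi, theta, xi.
The greatest among these is psi.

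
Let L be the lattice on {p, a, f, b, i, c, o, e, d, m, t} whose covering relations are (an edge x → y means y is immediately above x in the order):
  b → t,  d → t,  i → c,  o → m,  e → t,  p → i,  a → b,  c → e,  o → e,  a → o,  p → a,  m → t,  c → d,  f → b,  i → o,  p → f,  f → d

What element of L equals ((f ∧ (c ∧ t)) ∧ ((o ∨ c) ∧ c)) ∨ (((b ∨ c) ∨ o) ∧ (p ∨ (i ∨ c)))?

c ∧ t = c
f ∧ c = p
o ∨ c = e
e ∧ c = c
p ∧ c = p
b ∨ c = t
t ∨ o = t
i ∨ c = c
p ∨ c = c
t ∧ c = c
p ∨ c = c

c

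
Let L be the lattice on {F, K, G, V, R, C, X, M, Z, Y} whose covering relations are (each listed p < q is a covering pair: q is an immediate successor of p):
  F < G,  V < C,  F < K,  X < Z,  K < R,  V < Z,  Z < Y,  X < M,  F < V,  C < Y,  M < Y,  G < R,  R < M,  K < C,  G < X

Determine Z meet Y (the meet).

Z

Common lower bounds of {Z, Y}: F, G, V, X, Z.
The greatest among these is Z.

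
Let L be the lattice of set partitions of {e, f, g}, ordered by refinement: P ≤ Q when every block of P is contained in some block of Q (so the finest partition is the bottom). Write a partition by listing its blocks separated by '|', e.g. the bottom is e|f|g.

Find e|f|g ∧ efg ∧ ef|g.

e|f|g

The meet (common refinement) of e|f|g, efg, ef|g intersects blocks pairwise, giving e|f|g.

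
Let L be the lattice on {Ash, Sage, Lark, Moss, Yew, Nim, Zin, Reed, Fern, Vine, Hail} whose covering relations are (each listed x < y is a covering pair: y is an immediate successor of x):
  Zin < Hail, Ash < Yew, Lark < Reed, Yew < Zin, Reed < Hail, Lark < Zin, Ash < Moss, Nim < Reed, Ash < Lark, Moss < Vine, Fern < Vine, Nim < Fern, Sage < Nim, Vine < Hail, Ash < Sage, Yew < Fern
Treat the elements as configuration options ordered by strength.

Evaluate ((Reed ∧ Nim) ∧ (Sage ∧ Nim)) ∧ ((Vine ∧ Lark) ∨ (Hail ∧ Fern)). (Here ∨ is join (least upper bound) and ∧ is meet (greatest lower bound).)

Reed ∧ Nim = Nim
Sage ∧ Nim = Sage
Nim ∧ Sage = Sage
Vine ∧ Lark = Ash
Hail ∧ Fern = Fern
Ash ∨ Fern = Fern
Sage ∧ Fern = Sage

Sage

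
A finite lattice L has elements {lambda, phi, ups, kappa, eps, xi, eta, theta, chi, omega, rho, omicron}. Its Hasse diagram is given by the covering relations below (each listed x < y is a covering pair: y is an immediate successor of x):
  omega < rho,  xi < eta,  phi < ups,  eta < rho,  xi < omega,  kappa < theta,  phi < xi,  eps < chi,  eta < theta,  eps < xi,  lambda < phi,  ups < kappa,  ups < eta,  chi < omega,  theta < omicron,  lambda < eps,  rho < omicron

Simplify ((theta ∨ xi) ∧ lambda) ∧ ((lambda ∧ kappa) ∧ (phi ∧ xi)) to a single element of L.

theta ∨ xi = theta
theta ∧ lambda = lambda
lambda ∧ kappa = lambda
phi ∧ xi = phi
lambda ∧ phi = lambda
lambda ∧ lambda = lambda

lambda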